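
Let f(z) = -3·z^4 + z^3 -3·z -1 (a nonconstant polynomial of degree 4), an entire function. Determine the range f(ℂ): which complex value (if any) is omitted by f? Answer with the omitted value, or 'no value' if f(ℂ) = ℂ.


Little Picard bounds the complement of f(ℂ) to at most one point.
For every w ∈ ℂ, the equation p(z) − w = 0 is a nonconstant polynomial in z and hence has at least one root by the fundamental theorem of algebra. So p is surjective onto ℂ, omitting no value.

Omitted value: no value.


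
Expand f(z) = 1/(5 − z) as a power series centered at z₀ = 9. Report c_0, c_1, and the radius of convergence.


Let w = z − z₀, so z = z₀ + w.
Then 5 − z = 5 − (z₀ + w) = (5 − z₀) − w = -4 − w.
f(z) = 1/(-4 − w) = (1/(-4)) · 1/(1 − w/(-4)) = Σ_{n≥0} w^n / (-4)^(n+1).
So c_n = 1/(-4)^(n+1):
  c_0 = 1/(-4)^1 = -1/4.
  c_1 = 1/(-4)^2 = 1/16.
The series is valid for |w/d| < 1, i.e. |z − z₀| < |d|.
Radius of convergence: R = |5 − z₀| = |-4| = 4 (distance from z₀ to the singularity z = 5).

c_0 = -1/4, c_1 = 1/16; R = 4.


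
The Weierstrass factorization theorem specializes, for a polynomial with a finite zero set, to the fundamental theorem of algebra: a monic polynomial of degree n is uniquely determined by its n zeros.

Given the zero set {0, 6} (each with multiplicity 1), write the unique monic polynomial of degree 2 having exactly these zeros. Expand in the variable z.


The polynomial is p(z) = ∏_{α ∈ S} (z − α), where S = {0, 6}.
Expanding the product yields: p(z) = z^2 -6·z.
The resulting polynomial has degree 2 and real coefficients as required.

p(z) = z^2 -6·z.


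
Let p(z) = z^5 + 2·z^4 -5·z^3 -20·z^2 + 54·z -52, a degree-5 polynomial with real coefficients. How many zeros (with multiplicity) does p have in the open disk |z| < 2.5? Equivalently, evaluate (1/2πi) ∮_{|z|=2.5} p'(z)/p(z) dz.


The zeros of p are: (-3 + 2i), (-3 - 2i), 2, (1 + 1i), (1 - 1i).
Their magnitudes are: 3.606, 3.606, 2, 1.414, 1.414.
Zeros with |z| < R = 2.5: 2, (1 + 1i), (1 - 1i).
Count = 3.
By the argument principle, (1/2πi) ∮_{|z|=R} p'(z)/p(z) dz equals exactly this count.

Number of zeros inside |z| < 2.5: 3.


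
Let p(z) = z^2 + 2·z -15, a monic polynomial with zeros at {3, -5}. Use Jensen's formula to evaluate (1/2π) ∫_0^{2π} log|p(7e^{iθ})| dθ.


Zeros: -5, 3; r = 7.
Inside |z| < r: -5, 3. Outside (|z| ≥ r): ∅.
p(0) = -15, so log|p(0)| = log(15) = 2.7081.
Apply Jensen: I(r) = log|p(0)| + Σ_k log(r/|z_k|), summed over zeros inside |z| < r.
  log(r/|z_k|) for z_k = 3: log(7/3) = 0.8473
  log(r/|z_k|) for z_k = -5: log(7/5) = 0.3365
Sum over inside zeros: 1.1838.
I(r) = log|p(0)| + (inside sum) = 2.7081 + 1.1838 = 3.8918.
Closed form (all zeros inside, monic): I(r) = n·log(r) = 2·log(7) = 3.8918. ✓

I(r) ≈ 3.8918.


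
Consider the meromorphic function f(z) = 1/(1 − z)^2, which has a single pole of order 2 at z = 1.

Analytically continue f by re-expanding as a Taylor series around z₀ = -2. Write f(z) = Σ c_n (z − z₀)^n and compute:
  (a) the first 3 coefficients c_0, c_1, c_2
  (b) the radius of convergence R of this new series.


Let w = z − z₀, so z = z₀ + w.
Then 1 − z = 1 − (z₀ + w) = (1 − z₀) − w = 3 − w.
f(z) = 1/(3 − w)^2 = (1/(3)^2) · (1 − w/(3))^{−2}.
By the binomial series (1−u)^{−2} = Σ_{n≥0} C(n+1, 1) u^n for |u|<1, with u = w/(3):
  c_n = C(n+1, 1) / (3)^(n+2).
  c_0 = 1/(3)^2 = 1/9.
  c_1 = 2/(3)^3 = 2/27.
  c_2 = 3/(3)^4 = 1/27.
The series is valid for |w/d| < 1, i.e. |z − z₀| < |d|.
Radius of convergence: R = |1 − z₀| = |3| = 3 (distance from z₀ to the singularity z = 1).

c_0 = 1/9, c_1 = 2/27, c_2 = 1/27; R = 3.


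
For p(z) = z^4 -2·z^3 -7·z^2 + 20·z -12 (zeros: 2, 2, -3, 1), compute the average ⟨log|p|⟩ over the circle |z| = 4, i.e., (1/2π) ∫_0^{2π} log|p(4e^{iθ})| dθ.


Zeros: -3, 1, 2, 2; r = 4.
Inside |z| < r: -3, 1, 2, 2. Outside (|z| ≥ r): ∅.
p(0) = -12, so log|p(0)| = log(12) = 2.4849.
Apply Jensen: I(r) = log|p(0)| + Σ_k log(r/|z_k|), summed over zeros inside |z| < r.
  log(r/|z_k|) for z_k = 2: log(4/2) = 0.6931
  log(r/|z_k|) for z_k = 2: log(4/2) = 0.6931
  log(r/|z_k|) for z_k = -3: log(4/3) = 0.2877
  log(r/|z_k|) for z_k = 1: log(4/1) = 1.3863
Sum over inside zeros: 3.0603.
I(r) = log|p(0)| + (inside sum) = 2.4849 + 3.0603 = 5.5452.
Closed form (all zeros inside, monic): I(r) = n·log(r) = 4·log(4) = 5.5452. ✓

I(r) ≈ 5.5452.


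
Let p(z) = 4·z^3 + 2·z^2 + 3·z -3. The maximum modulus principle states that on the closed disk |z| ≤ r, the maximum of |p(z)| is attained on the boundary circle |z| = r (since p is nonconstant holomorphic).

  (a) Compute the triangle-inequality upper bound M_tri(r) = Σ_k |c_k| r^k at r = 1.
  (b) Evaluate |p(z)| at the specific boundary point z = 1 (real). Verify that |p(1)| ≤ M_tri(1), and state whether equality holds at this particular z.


Coefficients: c_0 = -3, c_1 = 3, c_2 = 2, c_3 = 4. Radius r = 1.
Part (a). Triangle bound: M_tri(r) = Σ_k |c_k| r^k
  = |-3|·1^0 + |3|·1^1 + |2|·1^2 + |4|·1^3
  = 3 + 3 + 2 + 4 = 12.
This bounds M(r) := max_{|z|=r} |p(z)| from above; equality holds iff all terms c_k z^k can be made to align in phase at a single z on |z|=r.
Part (b). At z = 1 (real, on the circle |z| = r):
  p(1) = (-3)·1^0 + (3)·1^1 + (2)·1^2 + (4)·1^3 = 6.
  |p(1)| = 6.
Check: |p(1)| = 6 ≤ 12 = M_tri(1). ✓ Equality does not hold at z = 1 (the coefficients have mixed signs, so the terms do not all align in phase there).

M_tri(1) = 12; |p(1)| = 6; equality at z=1: no.


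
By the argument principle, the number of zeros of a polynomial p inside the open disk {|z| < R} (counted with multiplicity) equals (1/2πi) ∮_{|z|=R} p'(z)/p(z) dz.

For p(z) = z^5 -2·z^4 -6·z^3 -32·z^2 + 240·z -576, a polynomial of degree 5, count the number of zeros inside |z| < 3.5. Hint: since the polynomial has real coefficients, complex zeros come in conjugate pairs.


The zeros of p are: 4, (-3 + 3i), (-3 - 3i), (2 + 2i), (2 - 2i).
Their magnitudes are: 4, 4.243, 4.243, 2.828, 2.828.
Zeros with |z| < R = 3.5: (2 + 2i), (2 - 2i).
Count = 2.
By the argument principle, (1/2πi) ∮_{|z|=R} p'(z)/p(z) dz equals exactly this count.

Number of zeros inside |z| < 3.5: 2.


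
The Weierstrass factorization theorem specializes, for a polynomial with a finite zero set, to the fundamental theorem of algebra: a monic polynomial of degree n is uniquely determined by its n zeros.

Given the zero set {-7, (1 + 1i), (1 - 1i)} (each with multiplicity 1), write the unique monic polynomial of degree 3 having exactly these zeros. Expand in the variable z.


The polynomial is p(z) = ∏_{α ∈ S} (z − α), where S = {-7, (1 + 1i), (1 - 1i)}.
Expanding the product yields: p(z) = z^3 + 5·z^2 -12·z + 14.
Note conjugate pairs combine to real quadratics: (z − (1+1i))(z − (1−1i)) = z² − 2z + 2.
The resulting polynomial has degree 3 and real coefficients as required.

p(z) = z^3 + 5·z^2 -12·z + 14.


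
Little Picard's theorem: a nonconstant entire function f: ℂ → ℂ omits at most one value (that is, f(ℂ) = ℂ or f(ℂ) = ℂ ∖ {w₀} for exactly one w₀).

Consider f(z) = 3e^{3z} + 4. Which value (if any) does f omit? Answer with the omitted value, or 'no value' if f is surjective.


Little Picard bounds the complement of f(ℂ) to at most one point.
e^{3z} is never zero on ℂ, so 3·e^{3z} takes every value in ℂ ∖ {0}. Adding 4 shifts the range to ℂ ∖ {4}. Thus f omits exactly the value 4.

Omitted value: 4.


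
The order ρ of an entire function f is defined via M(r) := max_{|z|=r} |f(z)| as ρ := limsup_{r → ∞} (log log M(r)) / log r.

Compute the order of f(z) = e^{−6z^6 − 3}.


|e^{−6z^6 − 3}| = e^{Re(-6·z^6) + -3} ≤ e^{6|z|^6 + -3} = e^{6r^6 + -3} on |z| = r, so ρ ≤ 6. Choosing z on |z|=r so that -6·z^6 is real positive (always possible by picking arg z appropriately) gives |f(z)| = e^{6r^6 + -3}, matching the bound. The additive constant -3 does not affect log log M(r) ~ 6·log r. Hence ρ = 6.
Therefore ρ = 6.

Order ρ = 6.


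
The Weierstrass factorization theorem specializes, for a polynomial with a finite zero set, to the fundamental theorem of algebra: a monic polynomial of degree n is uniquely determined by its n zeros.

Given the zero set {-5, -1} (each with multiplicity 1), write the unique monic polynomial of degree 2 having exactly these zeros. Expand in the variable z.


The polynomial is p(z) = ∏_{α ∈ S} (z − α), where S = {-5, -1}.
Expanding the product yields: p(z) = z^2 + 6·z + 5.
The resulting polynomial has degree 2 and real coefficients as required.

p(z) = z^2 + 6·z + 5.


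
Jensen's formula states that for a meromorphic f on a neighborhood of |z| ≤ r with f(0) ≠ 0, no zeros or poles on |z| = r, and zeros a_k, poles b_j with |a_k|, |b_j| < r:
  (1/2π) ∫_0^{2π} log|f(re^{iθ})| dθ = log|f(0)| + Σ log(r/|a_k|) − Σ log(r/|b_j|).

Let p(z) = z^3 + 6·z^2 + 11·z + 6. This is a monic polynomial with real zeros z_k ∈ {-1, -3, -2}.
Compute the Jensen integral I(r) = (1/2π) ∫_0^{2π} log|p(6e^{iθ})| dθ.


Zeros: -3, -2, -1; r = 6.
Inside |z| < r: -3, -2, -1. Outside (|z| ≥ r): ∅.
p(0) = 6, so log|p(0)| = log(6) = 1.7918.
Apply Jensen: I(r) = log|p(0)| + Σ_k log(r/|z_k|), summed over zeros inside |z| < r.
  log(r/|z_k|) for z_k = -1: log(6/1) = 1.7918
  log(r/|z_k|) for z_k = -3: log(6/3) = 0.6931
  log(r/|z_k|) for z_k = -2: log(6/2) = 1.0986
Sum over inside zeros: 3.5835.
I(r) = log|p(0)| + (inside sum) = 1.7918 + 3.5835 = 5.3753.
Closed form (all zeros inside, monic): I(r) = n·log(r) = 3·log(6) = 5.3753. ✓

I(r) ≈ 5.3753.


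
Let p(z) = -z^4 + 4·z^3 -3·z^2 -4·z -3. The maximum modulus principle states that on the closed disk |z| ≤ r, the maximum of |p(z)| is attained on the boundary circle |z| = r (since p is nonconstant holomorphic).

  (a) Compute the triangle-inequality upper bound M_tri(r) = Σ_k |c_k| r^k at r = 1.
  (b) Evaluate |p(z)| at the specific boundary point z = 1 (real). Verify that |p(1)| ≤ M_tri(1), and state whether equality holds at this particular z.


Coefficients: c_0 = -3, c_1 = -4, c_2 = -3, c_3 = 4, c_4 = -1. Radius r = 1.
Part (a). Triangle bound: M_tri(r) = Σ_k |c_k| r^k
  = |-3|·1^0 + |-4|·1^1 + |-3|·1^2 + |4|·1^3 + |-1|·1^4
  = 3 + 4 + 3 + 4 + 1 = 15.
This bounds M(r) := max_{|z|=r} |p(z)| from above; equality holds iff all terms c_k z^k can be made to align in phase at a single z on |z|=r.
Part (b). At z = 1 (real, on the circle |z| = r):
  p(1) = (-3)·1^0 + (-4)·1^1 + (-3)·1^2 + (4)·1^3 + (-1)·1^4 = -7.
  |p(1)| = 7.
Check: |p(1)| = 7 ≤ 15 = M_tri(1). ✓ Equality does not hold at z = 1 (the coefficients have mixed signs, so the terms do not all align in phase there).

M_tri(1) = 15; |p(1)| = 7; equality at z=1: no.


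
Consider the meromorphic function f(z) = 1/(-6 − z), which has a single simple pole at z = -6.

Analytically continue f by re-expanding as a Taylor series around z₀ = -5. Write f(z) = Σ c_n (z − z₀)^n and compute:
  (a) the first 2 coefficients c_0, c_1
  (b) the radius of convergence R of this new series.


Let w = z − z₀, so z = z₀ + w.
Then -6 − z = -6 − (z₀ + w) = (-6 − z₀) − w = -1 − w.
f(z) = 1/(-1 − w) = (1/(-1)) · 1/(1 − w/(-1)) = Σ_{n≥0} w^n / (-1)^(n+1).
So c_n = 1/(-1)^(n+1):
  c_0 = 1/(-1)^1 = -1.
  c_1 = 1/(-1)^2 = 1.
The series is valid for |w/d| < 1, i.e. |z − z₀| < |d|.
Radius of convergence: R = |-6 − z₀| = |-1| = 1 (distance from z₀ to the singularity z = -6).

c_0 = -1, c_1 = 1; R = 1.


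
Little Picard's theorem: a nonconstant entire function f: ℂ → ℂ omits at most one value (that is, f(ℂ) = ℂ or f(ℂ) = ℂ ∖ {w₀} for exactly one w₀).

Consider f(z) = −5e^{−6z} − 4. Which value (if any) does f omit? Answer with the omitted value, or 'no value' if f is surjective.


Little Picard bounds the complement of f(ℂ) to at most one point.
e^{−6z} is never zero on ℂ, so -5·e^{−6z} takes every value in ℂ ∖ {0}. Adding -4 shifts the range to ℂ ∖ {-4}. Thus f omits exactly the value -4.

Omitted value: -4.


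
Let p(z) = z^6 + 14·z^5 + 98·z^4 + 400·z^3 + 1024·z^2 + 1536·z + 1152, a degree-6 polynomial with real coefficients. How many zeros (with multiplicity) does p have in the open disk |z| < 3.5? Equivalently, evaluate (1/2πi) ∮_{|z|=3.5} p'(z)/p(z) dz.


The zeros of p are: (-2 + 2i), (-2 - 2i), (-3 + 3i), (-3 - 3i), (-2 + 2i), (-2 - 2i).
Their magnitudes are: 2.828, 2.828, 4.243, 4.243, 2.828, 2.828.
Zeros with |z| < R = 3.5: (-2 + 2i), (-2 - 2i), (-2 + 2i), (-2 - 2i).
Count = 4.
By the argument principle, (1/2πi) ∮_{|z|=R} p'(z)/p(z) dz equals exactly this count.

Number of zeros inside |z| < 3.5: 4.


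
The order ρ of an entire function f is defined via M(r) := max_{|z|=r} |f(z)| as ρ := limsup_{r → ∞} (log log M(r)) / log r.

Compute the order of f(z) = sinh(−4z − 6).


sinh(w) is a linear combination of e^{iw} and e^{−iw} (or e^w, e^{−w} in the hyperbolic case), so |sinh(w)| ≤ e^{|w|}. With w = −4z − 6, |w| ≤ 4|z| + 6 = 4r + 6 on |z| = r, giving M(r) ≤ e^{4r + 6}, so ρ ≤ 1. On a suitable ray (z = it for sin/cos; z = t for sinh/cosh, t real → ∞), |sinh(−4z − 6)| grows like e^{4|t|}/2, so ρ ≥ 1. Hence ρ = 1.
Therefore ρ = 1.

Order ρ = 1.


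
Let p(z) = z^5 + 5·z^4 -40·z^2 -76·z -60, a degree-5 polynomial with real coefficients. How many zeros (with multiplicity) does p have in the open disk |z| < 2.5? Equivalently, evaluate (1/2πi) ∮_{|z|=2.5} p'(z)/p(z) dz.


The zeros of p are: (-3 + 1i), (-3 - 1i), 3, (-1 + 1i), (-1 - 1i).
Their magnitudes are: 3.162, 3.162, 3, 1.414, 1.414.
Zeros with |z| < R = 2.5: (-1 + 1i), (-1 - 1i).
Count = 2.
By the argument principle, (1/2πi) ∮_{|z|=R} p'(z)/p(z) dz equals exactly this count.

Number of zeros inside |z| < 2.5: 2.


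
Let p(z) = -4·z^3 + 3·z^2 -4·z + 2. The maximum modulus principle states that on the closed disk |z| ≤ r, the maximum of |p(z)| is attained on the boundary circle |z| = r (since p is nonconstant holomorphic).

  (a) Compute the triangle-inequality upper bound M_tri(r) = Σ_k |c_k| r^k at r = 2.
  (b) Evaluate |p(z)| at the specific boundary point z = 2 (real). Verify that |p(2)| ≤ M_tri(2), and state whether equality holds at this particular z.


Coefficients: c_0 = 2, c_1 = -4, c_2 = 3, c_3 = -4. Radius r = 2.
Part (a). Triangle bound: M_tri(r) = Σ_k |c_k| r^k
  = |2|·2^0 + |-4|·2^1 + |3|·2^2 + |-4|·2^3
  = 2 + 8 + 12 + 32 = 54.
This bounds M(r) := max_{|z|=r} |p(z)| from above; equality holds iff all terms c_k z^k can be made to align in phase at a single z on |z|=r.
Part (b). At z = 2 (real, on the circle |z| = r):
  p(2) = (2)·2^0 + (-4)·2^1 + (3)·2^2 + (-4)·2^3 = -26.
  |p(2)| = 26.
Check: |p(2)| = 26 ≤ 54 = M_tri(2). ✓ Equality does not hold at z = 2 (the coefficients have mixed signs, so the terms do not all align in phase there).

M_tri(2) = 54; |p(2)| = 26; equality at z=2: no.


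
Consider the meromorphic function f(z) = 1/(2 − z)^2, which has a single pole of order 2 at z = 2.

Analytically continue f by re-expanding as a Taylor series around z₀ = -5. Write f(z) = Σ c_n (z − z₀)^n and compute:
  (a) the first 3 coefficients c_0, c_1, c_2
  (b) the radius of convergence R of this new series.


Let w = z − z₀, so z = z₀ + w.
Then 2 − z = 2 − (z₀ + w) = (2 − z₀) − w = 7 − w.
f(z) = 1/(7 − w)^2 = (1/(7)^2) · (1 − w/(7))^{−2}.
By the binomial series (1−u)^{−2} = Σ_{n≥0} C(n+1, 1) u^n for |u|<1, with u = w/(7):
  c_n = C(n+1, 1) / (7)^(n+2).
  c_0 = 1/(7)^2 = 1/49.
  c_1 = 2/(7)^3 = 2/343.
  c_2 = 3/(7)^4 = 3/2401.
The series is valid for |w/d| < 1, i.e. |z − z₀| < |d|.
Radius of convergence: R = |2 − z₀| = |7| = 7 (distance from z₀ to the singularity z = 2).

c_0 = 1/49, c_1 = 2/343, c_2 = 3/2401; R = 7.


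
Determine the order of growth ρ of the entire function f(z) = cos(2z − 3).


cos(w) is a linear combination of e^{iw} and e^{−iw} (or e^w, e^{−w} in the hyperbolic case), so |cos(w)| ≤ e^{|w|}. With w = 2z − 3, |w| ≤ 2|z| + 3 = 2r + 3 on |z| = r, giving M(r) ≤ e^{2r + 3}, so ρ ≤ 1. On a suitable ray (z = it for sin/cos; z = t for sinh/cosh, t real → ∞), |cos(2z − 3)| grows like e^{2|t|}/2, so ρ ≥ 1. Hence ρ = 1.
Therefore ρ = 1.

Order ρ = 1.


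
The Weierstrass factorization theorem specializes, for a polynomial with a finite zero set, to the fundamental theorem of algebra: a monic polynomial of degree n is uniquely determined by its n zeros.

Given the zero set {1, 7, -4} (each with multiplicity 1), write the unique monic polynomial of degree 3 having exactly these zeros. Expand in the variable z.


The polynomial is p(z) = ∏_{α ∈ S} (z − α), where S = {1, 7, -4}.
Expanding the product yields: p(z) = z^3 -4·z^2 -25·z + 28.
The resulting polynomial has degree 3 and real coefficients as required.

p(z) = z^3 -4·z^2 -25·z + 28.


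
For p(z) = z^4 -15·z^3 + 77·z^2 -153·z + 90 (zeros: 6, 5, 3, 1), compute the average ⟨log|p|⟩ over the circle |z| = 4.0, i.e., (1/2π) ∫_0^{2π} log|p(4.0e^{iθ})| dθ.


Zeros: 1, 3, 5, 6; r = 4.0.
Inside |z| < r: 1, 3. Outside (|z| ≥ r): 5, 6.
p(0) = 90, so log|p(0)| = log(90) = 4.4998.
Apply Jensen: I(r) = log|p(0)| + Σ_k log(r/|z_k|), summed over zeros inside |z| < r.
  log(r/|z_k|) for z_k = 3: log(4.0/3) = 0.2877
  log(r/|z_k|) for z_k = 1: log(4.0/1) = 1.3863
  Outside zeros (5, 6) contribute nothing to the Jensen sum.
Sum over inside zeros: 1.6740.
I(r) = log|p(0)| + (inside sum) = 4.4998 + 1.6740 = 6.1738.
Note: since some zeros are outside |z| ≤ r, the simplified n·log(r) form does NOT apply — only the inside zeros contribute.

I(r) ≈ 6.1738.


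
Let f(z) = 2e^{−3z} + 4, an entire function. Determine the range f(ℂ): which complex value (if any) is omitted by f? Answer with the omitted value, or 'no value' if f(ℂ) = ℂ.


Little Picard bounds the complement of f(ℂ) to at most one point.
e^{−3z} is never zero on ℂ, so 2·e^{−3z} takes every value in ℂ ∖ {0}. Adding 4 shifts the range to ℂ ∖ {4}. Thus f omits exactly the value 4.

Omitted value: 4.


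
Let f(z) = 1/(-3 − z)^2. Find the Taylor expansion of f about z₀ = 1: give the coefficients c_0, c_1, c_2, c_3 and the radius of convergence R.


Let w = z − z₀, so z = z₀ + w.
Then -3 − z = -3 − (z₀ + w) = (-3 − z₀) − w = -4 − w.
f(z) = 1/(-4 − w)^2 = (1/(-4)^2) · (1 − w/(-4))^{−2}.
By the binomial series (1−u)^{−2} = Σ_{n≥0} C(n+1, 1) u^n for |u|<1, with u = w/(-4):
  c_n = C(n+1, 1) / (-4)^(n+2).
  c_0 = 1/(-4)^2 = 1/16.
  c_1 = 2/(-4)^3 = -1/32.
  c_2 = 3/(-4)^4 = 3/256.
  c_3 = 4/(-4)^5 = -1/256.
The series is valid for |w/d| < 1, i.e. |z − z₀| < |d|.
Radius of convergence: R = |-3 − z₀| = |-4| = 4 (distance from z₀ to the singularity z = -3).

c_0 = 1/16, c_1 = -1/32, c_2 = 3/256, c_3 = -1/256; R = 4.


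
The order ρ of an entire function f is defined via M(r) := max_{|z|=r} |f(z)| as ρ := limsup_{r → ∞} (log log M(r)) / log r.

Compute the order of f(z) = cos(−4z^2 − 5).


Write cos(w) = (e^{iw} ± e^{−iw})/(2 or 2i), so |cos(w)| ≤ e^{|w|}. With w = −4z^2 − 5, |w| ≤ 4r^2 + 5 on |z|=r, giving M(r) ≤ e^{4r^2 + 5} and ρ ≤ 2. For the lower bound, choose z on |z|=r with -4z^2 purely imaginary of modulus 4r^2; then |cos(−4z^2 − 5)| grows like e^{4r^2}/2, so ρ ≥ 2. Hence ρ = 2.
Therefore ρ = 2.

Order ρ = 2.


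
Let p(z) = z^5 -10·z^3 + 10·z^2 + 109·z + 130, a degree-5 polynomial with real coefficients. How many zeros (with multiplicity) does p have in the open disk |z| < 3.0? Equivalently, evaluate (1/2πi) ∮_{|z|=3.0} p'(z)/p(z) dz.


The zeros of p are: (-2 + 1i), (-2 - 1i), -2, (3 + 2i), (3 - 2i).
Their magnitudes are: 2.236, 2.236, 2, 3.606, 3.606.
Zeros with |z| < R = 3.0: (-2 + 1i), (-2 - 1i), -2.
Count = 3.
By the argument principle, (1/2πi) ∮_{|z|=R} p'(z)/p(z) dz equals exactly this count.

Number of zeros inside |z| < 3.0: 3.


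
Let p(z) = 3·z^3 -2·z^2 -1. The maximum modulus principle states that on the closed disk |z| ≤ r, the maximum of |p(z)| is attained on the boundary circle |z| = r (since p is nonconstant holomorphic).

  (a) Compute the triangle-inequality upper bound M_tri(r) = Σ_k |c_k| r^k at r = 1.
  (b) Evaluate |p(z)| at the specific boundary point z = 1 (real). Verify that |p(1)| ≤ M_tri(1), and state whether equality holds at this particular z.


Coefficients: c_0 = -1, c_1 = 0, c_2 = -2, c_3 = 3. Radius r = 1.
Part (a). Triangle bound: M_tri(r) = Σ_k |c_k| r^k
  = |-1|·1^0 + |0|·1^1 + |-2|·1^2 + |3|·1^3
  = 1 + 0 + 2 + 3 = 6.
This bounds M(r) := max_{|z|=r} |p(z)| from above; equality holds iff all terms c_k z^k can be made to align in phase at a single z on |z|=r.
Part (b). At z = 1 (real, on the circle |z| = r):
  p(1) = (-1)·1^0 + (0)·1^1 + (-2)·1^2 + (3)·1^3 = 0.
  |p(1)| = 0.
Check: |p(1)| = 0 ≤ 6 = M_tri(1). ✓ Equality does not hold at z = 1 (the coefficients have mixed signs, so the terms do not all align in phase there).

M_tri(1) = 6; |p(1)| = 0; equality at z=1: no.


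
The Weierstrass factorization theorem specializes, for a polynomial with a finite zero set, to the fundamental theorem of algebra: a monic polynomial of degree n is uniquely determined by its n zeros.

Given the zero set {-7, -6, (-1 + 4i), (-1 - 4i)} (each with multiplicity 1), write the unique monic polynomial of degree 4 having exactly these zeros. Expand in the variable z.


The polynomial is p(z) = ∏_{α ∈ S} (z − α), where S = {-7, -6, (-1 + 4i), (-1 - 4i)}.
Expanding the product yields: p(z) = z^4 + 15·z^3 + 85·z^2 + 305·z + 714.
Note conjugate pairs combine to real quadratics: (z − (-1+4i))(z − (-1−4i)) = z² + 2z + 17.
The resulting polynomial has degree 4 and real coefficients as required.

p(z) = z^4 + 15·z^3 + 85·z^2 + 305·z + 714.


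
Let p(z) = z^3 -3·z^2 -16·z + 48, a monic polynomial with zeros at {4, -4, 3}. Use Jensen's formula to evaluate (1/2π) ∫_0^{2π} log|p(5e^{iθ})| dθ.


Zeros: -4, 3, 4; r = 5.
Inside |z| < r: -4, 3, 4. Outside (|z| ≥ r): ∅.
p(0) = 48, so log|p(0)| = log(48) = 3.8712.
Apply Jensen: I(r) = log|p(0)| + Σ_k log(r/|z_k|), summed over zeros inside |z| < r.
  log(r/|z_k|) for z_k = 4: log(5/4) = 0.2231
  log(r/|z_k|) for z_k = -4: log(5/4) = 0.2231
  log(r/|z_k|) for z_k = 3: log(5/3) = 0.5108
Sum over inside zeros: 0.9571.
I(r) = log|p(0)| + (inside sum) = 3.8712 + 0.9571 = 4.8283.
Closed form (all zeros inside, monic): I(r) = n·log(r) = 3·log(5) = 4.8283. ✓

I(r) ≈ 4.8283.


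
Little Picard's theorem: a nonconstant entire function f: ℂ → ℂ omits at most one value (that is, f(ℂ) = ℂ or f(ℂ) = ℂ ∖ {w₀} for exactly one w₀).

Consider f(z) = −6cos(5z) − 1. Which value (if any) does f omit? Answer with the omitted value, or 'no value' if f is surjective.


Little Picard bounds the complement of f(ℂ) to at most one point.
cos is entire and surjective onto ℂ: for every w ∈ ℂ, cos(ζ) = w has a solution ζ ∈ ℂ (e.g., via the complex inverse arccos). With ζ = 5z this gives z = ζ/(5). Then -6·cos(5z) takes every value in -6·ℂ = ℂ, and adding -1 is a bijection of ℂ. So f is surjective and omits no value. (Note: only on the real line is cos bounded by [−1, 1].)

Omitted value: no value.


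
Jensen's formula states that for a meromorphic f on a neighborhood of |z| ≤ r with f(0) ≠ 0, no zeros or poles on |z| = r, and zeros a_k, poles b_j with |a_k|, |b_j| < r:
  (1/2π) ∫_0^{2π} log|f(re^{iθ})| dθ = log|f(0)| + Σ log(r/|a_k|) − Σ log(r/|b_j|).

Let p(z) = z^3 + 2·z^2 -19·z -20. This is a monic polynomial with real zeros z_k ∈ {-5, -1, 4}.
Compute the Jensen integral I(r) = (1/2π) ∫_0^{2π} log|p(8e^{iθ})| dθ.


Zeros: -5, -1, 4; r = 8.
Inside |z| < r: -5, -1, 4. Outside (|z| ≥ r): ∅.
p(0) = -20, so log|p(0)| = log(20) = 2.9957.
Apply Jensen: I(r) = log|p(0)| + Σ_k log(r/|z_k|), summed over zeros inside |z| < r.
  log(r/|z_k|) for z_k = -5: log(8/5) = 0.4700
  log(r/|z_k|) for z_k = -1: log(8/1) = 2.0794
  log(r/|z_k|) for z_k = 4: log(8/4) = 0.6931
Sum over inside zeros: 3.2426.
I(r) = log|p(0)| + (inside sum) = 2.9957 + 3.2426 = 6.2383.
Closed form (all zeros inside, monic): I(r) = n·log(r) = 3·log(8) = 6.2383. ✓

I(r) ≈ 6.2383.


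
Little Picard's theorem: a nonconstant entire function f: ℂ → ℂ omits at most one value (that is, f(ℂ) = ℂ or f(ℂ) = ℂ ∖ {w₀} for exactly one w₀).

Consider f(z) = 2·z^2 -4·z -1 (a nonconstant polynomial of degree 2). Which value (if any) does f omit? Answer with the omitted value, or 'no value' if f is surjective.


Little Picard bounds the complement of f(ℂ) to at most one point.
For every w ∈ ℂ, the equation p(z) − w = 0 is a nonconstant polynomial in z and hence has at least one root by the fundamental theorem of algebra. So p is surjective onto ℂ, omitting no value.

Omitted value: no value.


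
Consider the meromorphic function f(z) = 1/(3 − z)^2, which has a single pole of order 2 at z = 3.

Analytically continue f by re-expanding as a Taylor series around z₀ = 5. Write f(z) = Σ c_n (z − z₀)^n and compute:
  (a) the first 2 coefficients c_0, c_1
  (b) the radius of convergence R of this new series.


Let w = z − z₀, so z = z₀ + w.
Then 3 − z = 3 − (z₀ + w) = (3 − z₀) − w = -2 − w.
f(z) = 1/(-2 − w)^2 = (1/(-2)^2) · (1 − w/(-2))^{−2}.
By the binomial series (1−u)^{−2} = Σ_{n≥0} C(n+1, 1) u^n for |u|<1, with u = w/(-2):
  c_n = C(n+1, 1) / (-2)^(n+2).
  c_0 = 1/(-2)^2 = 1/4.
  c_1 = 2/(-2)^3 = -1/4.
The series is valid for |w/d| < 1, i.e. |z − z₀| < |d|.
Radius of convergence: R = |3 − z₀| = |-2| = 2 (distance from z₀ to the singularity z = 3).

c_0 = 1/4, c_1 = -1/4; R = 2.


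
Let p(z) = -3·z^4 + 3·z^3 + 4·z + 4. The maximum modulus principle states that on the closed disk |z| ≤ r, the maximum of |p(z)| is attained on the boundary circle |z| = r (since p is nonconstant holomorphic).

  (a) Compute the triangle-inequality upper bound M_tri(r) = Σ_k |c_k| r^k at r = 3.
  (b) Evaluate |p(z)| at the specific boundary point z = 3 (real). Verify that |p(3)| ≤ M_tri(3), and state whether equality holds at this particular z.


Coefficients: c_0 = 4, c_1 = 4, c_2 = 0, c_3 = 3, c_4 = -3. Radius r = 3.
Part (a). Triangle bound: M_tri(r) = Σ_k |c_k| r^k
  = |4|·3^0 + |4|·3^1 + |0|·3^2 + |3|·3^3 + |-3|·3^4
  = 4 + 12 + 0 + 81 + 243 = 340.
This bounds M(r) := max_{|z|=r} |p(z)| from above; equality holds iff all terms c_k z^k can be made to align in phase at a single z on |z|=r.
Part (b). At z = 3 (real, on the circle |z| = r):
  p(3) = (4)·3^0 + (4)·3^1 + (0)·3^2 + (3)·3^3 + (-3)·3^4 = -146.
  |p(3)| = 146.
Check: |p(3)| = 146 ≤ 340 = M_tri(3). ✓ Equality does not hold at z = 3 (the coefficients have mixed signs, so the terms do not all align in phase there).

M_tri(3) = 340; |p(3)| = 146; equality at z=3: no.


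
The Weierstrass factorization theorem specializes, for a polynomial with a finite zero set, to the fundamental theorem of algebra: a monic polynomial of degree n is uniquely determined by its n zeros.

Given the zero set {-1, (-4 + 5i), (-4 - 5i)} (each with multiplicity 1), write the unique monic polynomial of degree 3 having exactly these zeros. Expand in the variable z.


The polynomial is p(z) = ∏_{α ∈ S} (z − α), where S = {-1, (-4 + 5i), (-4 - 5i)}.
Expanding the product yields: p(z) = z^3 + 9·z^2 + 49·z + 41.
Note conjugate pairs combine to real quadratics: (z − (-4+5i))(z − (-4−5i)) = z² + 8z + 41.
The resulting polynomial has degree 3 and real coefficients as required.

p(z) = z^3 + 9·z^2 + 49·z + 41.


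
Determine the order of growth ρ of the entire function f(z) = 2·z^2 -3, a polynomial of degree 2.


|f(z)| ≤ Σ|c_k|·r^k = O(r^2) as r → ∞. Polynomial growth is O(e^{r^ε}) for every ε > 0 (since r^2/e^{r^ε} → 0), so ρ ≤ ε for all ε > 0, i.e. ρ = 0. Every nonconstant polynomial has order 0.
Therefore ρ = 0.

Order ρ = 0.


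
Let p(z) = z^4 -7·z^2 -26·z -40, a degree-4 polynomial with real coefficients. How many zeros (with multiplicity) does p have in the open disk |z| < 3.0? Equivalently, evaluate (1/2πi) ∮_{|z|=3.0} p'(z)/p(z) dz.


The zeros of p are: -2, 4, (-1 + 2i), (-1 - 2i).
Their magnitudes are: 2, 4, 2.236, 2.236.
Zeros with |z| < R = 3.0: -2, (-1 + 2i), (-1 - 2i).
Count = 3.
By the argument principle, (1/2πi) ∮_{|z|=R} p'(z)/p(z) dz equals exactly this count.

Number of zeros inside |z| < 3.0: 3.


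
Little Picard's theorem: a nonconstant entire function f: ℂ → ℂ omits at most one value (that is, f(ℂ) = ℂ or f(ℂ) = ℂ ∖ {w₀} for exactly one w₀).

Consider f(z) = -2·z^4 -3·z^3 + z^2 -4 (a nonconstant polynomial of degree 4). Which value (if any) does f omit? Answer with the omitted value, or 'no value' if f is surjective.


Little Picard bounds the complement of f(ℂ) to at most one point.
For every w ∈ ℂ, the equation p(z) − w = 0 is a nonconstant polynomial in z and hence has at least one root by the fundamental theorem of algebra. So p is surjective onto ℂ, omitting no value.

Omitted value: no value.


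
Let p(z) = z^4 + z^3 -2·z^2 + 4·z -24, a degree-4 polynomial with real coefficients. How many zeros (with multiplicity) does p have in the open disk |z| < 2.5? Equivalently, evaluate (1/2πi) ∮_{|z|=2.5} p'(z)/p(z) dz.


The zeros of p are: (0 + 2i), (0 - 2i), -3, 2.
Their magnitudes are: 2, 2, 3, 2.
Zeros with |z| < R = 2.5: (0 + 2i), (0 - 2i), 2.
Count = 3.
By the argument principle, (1/2πi) ∮_{|z|=R} p'(z)/p(z) dz equals exactly this count.

Number of zeros inside |z| < 2.5: 3.


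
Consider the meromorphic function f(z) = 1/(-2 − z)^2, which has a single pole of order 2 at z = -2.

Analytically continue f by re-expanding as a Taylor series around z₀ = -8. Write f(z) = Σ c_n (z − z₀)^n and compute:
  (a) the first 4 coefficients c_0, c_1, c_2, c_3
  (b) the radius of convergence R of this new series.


Let w = z − z₀, so z = z₀ + w.
Then -2 − z = -2 − (z₀ + w) = (-2 − z₀) − w = 6 − w.
f(z) = 1/(6 − w)^2 = (1/(6)^2) · (1 − w/(6))^{−2}.
By the binomial series (1−u)^{−2} = Σ_{n≥0} C(n+1, 1) u^n for |u|<1, with u = w/(6):
  c_n = C(n+1, 1) / (6)^(n+2).
  c_0 = 1/(6)^2 = 1/36.
  c_1 = 2/(6)^3 = 1/108.
  c_2 = 3/(6)^4 = 1/432.
  c_3 = 4/(6)^5 = 1/1944.
The series is valid for |w/d| < 1, i.e. |z − z₀| < |d|.
Radius of convergence: R = |-2 − z₀| = |6| = 6 (distance from z₀ to the singularity z = -2).

c_0 = 1/36, c_1 = 1/108, c_2 = 1/432, c_3 = 1/1944; R = 6.


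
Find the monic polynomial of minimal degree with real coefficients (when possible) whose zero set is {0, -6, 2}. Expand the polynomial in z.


The polynomial is p(z) = ∏_{α ∈ S} (z − α), where S = {0, -6, 2}.
Expanding the product yields: p(z) = z^3 + 4·z^2 -12·z.
The resulting polynomial has degree 3 and real coefficients as required.

p(z) = z^3 + 4·z^2 -12·z.


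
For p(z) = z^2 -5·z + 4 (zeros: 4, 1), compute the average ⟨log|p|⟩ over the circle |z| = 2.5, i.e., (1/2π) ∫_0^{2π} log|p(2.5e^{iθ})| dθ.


Zeros: 1, 4; r = 2.5.
Inside |z| < r: 1. Outside (|z| ≥ r): 4.
p(0) = 4, so log|p(0)| = log(4) = 1.3863.
Apply Jensen: I(r) = log|p(0)| + Σ_k log(r/|z_k|), summed over zeros inside |z| < r.
  log(r/|z_k|) for z_k = 1: log(2.5/1) = 0.9163
  Outside zeros (4) contribute nothing to the Jensen sum.
Sum over inside zeros: 0.9163.
I(r) = log|p(0)| + (inside sum) = 1.3863 + 0.9163 = 2.3026.
Note: since some zeros are outside |z| ≤ r, the simplified n·log(r) form does NOT apply — only the inside zeros contribute.

I(r) ≈ 2.3026.


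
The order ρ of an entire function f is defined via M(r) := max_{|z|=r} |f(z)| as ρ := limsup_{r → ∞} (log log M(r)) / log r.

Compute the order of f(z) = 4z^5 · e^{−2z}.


M(r) = max_{|z|=r} |4|·|z|^5·|e^{−2z}| = 4·r^5 · e^{2r^1} (the factors attain their maxima compatibly on |z|=r). Then log M(r) = log 4 + 5·log r + 2r^1, dominated by the last term, so log log M(r) ~ 1·log r. The polynomial factor 4z^5 contributes only a log r term and does not affect the order. ρ = 1.
Therefore ρ = 1.

Order ρ = 1.


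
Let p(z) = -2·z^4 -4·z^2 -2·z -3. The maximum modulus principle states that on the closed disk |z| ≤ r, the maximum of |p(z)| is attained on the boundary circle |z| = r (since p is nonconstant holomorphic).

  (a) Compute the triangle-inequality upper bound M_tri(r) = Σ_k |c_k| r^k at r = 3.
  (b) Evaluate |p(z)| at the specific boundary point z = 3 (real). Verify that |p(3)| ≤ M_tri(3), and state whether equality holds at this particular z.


Coefficients: c_0 = -3, c_1 = -2, c_2 = -4, c_3 = 0, c_4 = -2. Radius r = 3.
Part (a). Triangle bound: M_tri(r) = Σ_k |c_k| r^k
  = |-3|·3^0 + |-2|·3^1 + |-4|·3^2 + |0|·3^3 + |-2|·3^4
  = 3 + 6 + 36 + 0 + 162 = 207.
This bounds M(r) := max_{|z|=r} |p(z)| from above; equality holds iff all terms c_k z^k can be made to align in phase at a single z on |z|=r.
Part (b). At z = 3 (real, on the circle |z| = r):
  p(3) = (-3)·3^0 + (-2)·3^1 + (-4)·3^2 + (0)·3^3 + (-2)·3^4 = -207.
  |p(3)| = 207.
Since all nonzero coefficients share the same sign, |p(3)| = 207 = M_tri(3); the triangle bound is attained at z = 3, so in fact M(r) = 207.

M_tri(3) = 207; |p(3)| = 207; equality at z=3: yes.


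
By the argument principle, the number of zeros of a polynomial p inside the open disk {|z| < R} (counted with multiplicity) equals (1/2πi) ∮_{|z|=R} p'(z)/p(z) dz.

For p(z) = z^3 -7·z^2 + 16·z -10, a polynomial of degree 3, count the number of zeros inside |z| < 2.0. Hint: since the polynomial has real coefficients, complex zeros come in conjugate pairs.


The zeros of p are: 1, (3 + 1i), (3 - 1i).
Their magnitudes are: 1, 3.162, 3.162.
Zeros with |z| < R = 2.0: 1.
Count = 1.
By the argument principle, (1/2πi) ∮_{|z|=R} p'(z)/p(z) dz equals exactly this count.

Number of zeros inside |z| < 2.0: 1.


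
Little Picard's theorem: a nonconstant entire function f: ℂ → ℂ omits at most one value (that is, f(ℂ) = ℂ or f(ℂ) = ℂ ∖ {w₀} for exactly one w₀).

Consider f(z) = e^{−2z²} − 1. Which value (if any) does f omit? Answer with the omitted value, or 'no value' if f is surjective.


Little Picard bounds the complement of f(ℂ) to at most one point.
The exponent g(z) = −2z² is a nonconstant polynomial, hence surjective onto ℂ. So e^{g(z)} takes every value in {e^w : w ∈ ℂ} = ℂ ∖ {0}. Adding -1 shifts the range to ℂ ∖ {-1}. f omits exactly -1.

Omitted value: -1.


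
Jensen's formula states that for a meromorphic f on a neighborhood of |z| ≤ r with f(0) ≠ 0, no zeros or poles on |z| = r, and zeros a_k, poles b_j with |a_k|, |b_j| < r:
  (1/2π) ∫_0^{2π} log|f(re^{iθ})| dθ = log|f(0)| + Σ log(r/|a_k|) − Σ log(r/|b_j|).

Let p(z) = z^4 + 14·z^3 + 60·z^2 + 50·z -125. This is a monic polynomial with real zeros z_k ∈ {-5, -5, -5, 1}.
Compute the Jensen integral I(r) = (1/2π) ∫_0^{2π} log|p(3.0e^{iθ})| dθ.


Zeros: -5, -5, -5, 1; r = 3.0.
Inside |z| < r: 1. Outside (|z| ≥ r): -5, -5, -5.
p(0) = -125, so log|p(0)| = log(125) = 4.8283.
Apply Jensen: I(r) = log|p(0)| + Σ_k log(r/|z_k|), summed over zeros inside |z| < r.
  log(r/|z_k|) for z_k = 1: log(3.0/1) = 1.0986
  Outside zeros (-5, -5, -5) contribute nothing to the Jensen sum.
Sum over inside zeros: 1.0986.
I(r) = log|p(0)| + (inside sum) = 4.8283 + 1.0986 = 5.9269.
Note: since some zeros are outside |z| ≤ r, the simplified n·log(r) form does NOT apply — only the inside zeros contribute.

I(r) ≈ 5.9269.


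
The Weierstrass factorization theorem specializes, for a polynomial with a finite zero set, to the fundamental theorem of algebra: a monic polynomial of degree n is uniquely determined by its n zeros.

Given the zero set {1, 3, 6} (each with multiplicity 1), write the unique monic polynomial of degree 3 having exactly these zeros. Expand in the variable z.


The polynomial is p(z) = ∏_{α ∈ S} (z − α), where S = {1, 3, 6}.
Expanding the product yields: p(z) = z^3 -10·z^2 + 27·z -18.
The resulting polynomial has degree 3 and real coefficients as required.

p(z) = z^3 -10·z^2 + 27·z -18.


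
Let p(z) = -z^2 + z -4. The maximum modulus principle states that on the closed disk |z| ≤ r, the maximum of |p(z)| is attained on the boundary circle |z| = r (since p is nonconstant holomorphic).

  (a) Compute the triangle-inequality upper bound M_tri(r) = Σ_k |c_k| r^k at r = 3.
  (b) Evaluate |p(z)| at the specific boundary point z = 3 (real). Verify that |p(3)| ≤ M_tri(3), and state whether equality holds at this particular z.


Coefficients: c_0 = -4, c_1 = 1, c_2 = -1. Radius r = 3.
Part (a). Triangle bound: M_tri(r) = Σ_k |c_k| r^k
  = |-4|·3^0 + |1|·3^1 + |-1|·3^2
  = 4 + 3 + 9 = 16.
This bounds M(r) := max_{|z|=r} |p(z)| from above; equality holds iff all terms c_k z^k can be made to align in phase at a single z on |z|=r.
Part (b). At z = 3 (real, on the circle |z| = r):
  p(3) = (-4)·3^0 + (1)·3^1 + (-1)·3^2 = -10.
  |p(3)| = 10.
Check: |p(3)| = 10 ≤ 16 = M_tri(3). ✓ Equality does not hold at z = 3 (the coefficients have mixed signs, so the terms do not all align in phase there).

M_tri(3) = 16; |p(3)| = 10; equality at z=3: no.


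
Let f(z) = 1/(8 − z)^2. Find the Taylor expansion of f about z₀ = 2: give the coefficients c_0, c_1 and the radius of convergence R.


Let w = z − z₀, so z = z₀ + w.
Then 8 − z = 8 − (z₀ + w) = (8 − z₀) − w = 6 − w.
f(z) = 1/(6 − w)^2 = (1/(6)^2) · (1 − w/(6))^{−2}.
By the binomial series (1−u)^{−2} = Σ_{n≥0} C(n+1, 1) u^n for |u|<1, with u = w/(6):
  c_n = C(n+1, 1) / (6)^(n+2).
  c_0 = 1/(6)^2 = 1/36.
  c_1 = 2/(6)^3 = 1/108.
The series is valid for |w/d| < 1, i.e. |z − z₀| < |d|.
Radius of convergence: R = |8 − z₀| = |6| = 6 (distance from z₀ to the singularity z = 8).

c_0 = 1/36, c_1 = 1/108; R = 6.


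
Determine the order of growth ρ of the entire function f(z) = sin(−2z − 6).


sin(w) is a linear combination of e^{iw} and e^{−iw} (or e^w, e^{−w} in the hyperbolic case), so |sin(w)| ≤ e^{|w|}. With w = −2z − 6, |w| ≤ 2|z| + 6 = 2r + 6 on |z| = r, giving M(r) ≤ e^{2r + 6}, so ρ ≤ 1. On a suitable ray (z = it for sin/cos; z = t for sinh/cosh, t real → ∞), |sin(−2z − 6)| grows like e^{2|t|}/2, so ρ ≥ 1. Hence ρ = 1.
Therefore ρ = 1.

Order ρ = 1.


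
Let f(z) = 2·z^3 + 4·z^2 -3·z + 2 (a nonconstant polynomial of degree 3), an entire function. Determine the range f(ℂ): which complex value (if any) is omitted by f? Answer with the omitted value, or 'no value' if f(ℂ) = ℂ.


Little Picard bounds the complement of f(ℂ) to at most one point.
For every w ∈ ℂ, the equation p(z) − w = 0 is a nonconstant polynomial in z and hence has at least one root by the fundamental theorem of algebra. So p is surjective onto ℂ, omitting no value.

Omitted value: no value.


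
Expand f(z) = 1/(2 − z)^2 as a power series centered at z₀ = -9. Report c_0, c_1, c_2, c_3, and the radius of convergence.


Let w = z − z₀, so z = z₀ + w.
Then 2 − z = 2 − (z₀ + w) = (2 − z₀) − w = 11 − w.
f(z) = 1/(11 − w)^2 = (1/(11)^2) · (1 − w/(11))^{−2}.
By the binomial series (1−u)^{−2} = Σ_{n≥0} C(n+1, 1) u^n for |u|<1, with u = w/(11):
  c_n = C(n+1, 1) / (11)^(n+2).
  c_0 = 1/(11)^2 = 1/121.
  c_1 = 2/(11)^3 = 2/1331.
  c_2 = 3/(11)^4 = 3/14641.
  c_3 = 4/(11)^5 = 4/161051.
The series is valid for |w/d| < 1, i.e. |z − z₀| < |d|.
Radius of convergence: R = |2 − z₀| = |11| = 11 (distance from z₀ to the singularity z = 2).

c_0 = 1/121, c_1 = 2/1331, c_2 = 3/14641, c_3 = 4/161051; R = 11.


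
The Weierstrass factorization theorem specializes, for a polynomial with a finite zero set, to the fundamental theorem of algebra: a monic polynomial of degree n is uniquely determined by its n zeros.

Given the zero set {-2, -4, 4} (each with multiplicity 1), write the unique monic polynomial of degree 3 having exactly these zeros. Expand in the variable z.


The polynomial is p(z) = ∏_{α ∈ S} (z − α), where S = {-2, -4, 4}.
Expanding the product yields: p(z) = z^3 + 2·z^2 -16·z -32.
The resulting polynomial has degree 3 and real coefficients as required.

p(z) = z^3 + 2·z^2 -16·z -32.
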